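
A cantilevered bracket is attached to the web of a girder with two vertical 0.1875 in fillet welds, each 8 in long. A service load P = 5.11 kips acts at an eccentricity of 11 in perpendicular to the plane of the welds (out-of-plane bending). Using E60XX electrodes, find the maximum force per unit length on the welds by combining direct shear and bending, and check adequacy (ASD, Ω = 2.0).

f_max ≈ 2.65 kip/in; NOT adequate

E60XX → F_EXX = 60 ksi.
L_w = 2 × 8 = 16 in; section modulus (unit throat) S = 2 × L²/6 = 21.33 in².
Direct shear f_v = P/L_w = 5.11/16 = 0.3194 kip/in.
Moment M = P × e = 5.11 × 11 = 56.21 kip·in; bending f_b = M/S = 2.635 kip/in.
f_max = √(f_v² + f_b²) = √(0.3194² + 2.635²) = 2.654 kip/in.
r_n/Ω = (1/2.0) × 0.6 × 60 × (0.707 × 0.1875) = 2.386 kip/in → NOT adequate.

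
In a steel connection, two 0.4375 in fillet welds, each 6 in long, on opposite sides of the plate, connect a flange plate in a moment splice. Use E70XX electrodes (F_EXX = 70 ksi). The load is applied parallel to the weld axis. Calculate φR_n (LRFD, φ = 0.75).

Effective throat t_e = 0.707 × 0.4375 = 0.3093 in.
Total length L = 12 in; A_we = 0.3093 × 12 = 3.712 in².
F_nw = 0.6 F_EXX = 0.6 × 70 = 42 ksi.
φR_n = 0.75 × 42 × 3.712 = 116.9 kips.

φR_n ≈ 117 kips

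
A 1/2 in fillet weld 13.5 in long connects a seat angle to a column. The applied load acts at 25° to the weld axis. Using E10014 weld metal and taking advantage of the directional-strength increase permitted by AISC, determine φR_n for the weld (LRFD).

E100XX → F_EXX = 100 ksi.
t_e = 0.707 × 0.5 = 0.3535 in; A_we = 0.3535 × 13.5 = 4.772 in².
Directional factor: 1.0 + 0.5 sin^1.5(25°) = 1.137.
F_nw = 0.6 × 100 × 1.137 = 68.24 ksi.
φR_n = 0.75 × 68.24 × 4.772 = 244.3 kips.

φR_n ≈ 244 kips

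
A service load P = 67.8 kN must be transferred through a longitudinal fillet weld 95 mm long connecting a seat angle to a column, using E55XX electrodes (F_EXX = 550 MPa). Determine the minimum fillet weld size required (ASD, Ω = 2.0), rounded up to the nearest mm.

w = 7 mm

Total weld length L = 95 mm.
Required throat t_e = P × Ω / (0.6 F_EXX × L) = 67.8 × 2.0 / (0.6 × 550 × 95 × 10⁻³) = 4.325 mm.
Required leg w = t_e / 0.707 = 6.118 mm → use 7 mm.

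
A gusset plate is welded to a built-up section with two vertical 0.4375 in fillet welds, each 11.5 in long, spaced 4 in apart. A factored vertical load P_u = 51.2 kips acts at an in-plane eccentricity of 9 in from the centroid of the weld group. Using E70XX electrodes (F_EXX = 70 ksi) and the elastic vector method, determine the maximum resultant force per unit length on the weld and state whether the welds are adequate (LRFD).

f_max ≈ 9.1 kip/in; adequate

Total weld length L_w = 23 in. Treat welds as unit-width lines.
Polar moment about centroid: J = 2[d³/12 + d(b/2)²] = 2[11.5³/12 + 11.5×2²] = 345.5 in³.
Direct shear f_v = P/L_w = 51.2 / 23 = 2.226 kip/in (vertical).
Torsion M = P·e = 51.2 × 9 = 460.8 kip·in.
Critical point at (x, y) = (2, 5.75) from centroid. f_tx = M·y/J = 7.669 kip/in; f_ty = M·x/J = 2.668 kip/in.
Resultant f_max = √[f_tx² + (f_v + f_ty)²] = √[7.669² + (2.226 + 2.668)²] = 9.098 kip/in.
Capacity per unit length: φr_n = 0.75 × 0.6 × 70 × (0.707 × 0.4375) = 9.743 kip/in.
9.098 ≤ 9.743 → adequate.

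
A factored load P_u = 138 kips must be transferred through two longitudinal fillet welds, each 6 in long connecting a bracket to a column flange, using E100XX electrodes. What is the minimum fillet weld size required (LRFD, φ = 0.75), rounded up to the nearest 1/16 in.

E100XX → F_EXX = 100 ksi.
Total weld length L = 12 in.
Required throat t_e = P_u / (φ × 0.6 F_EXX × L) = 138 / (0.75 × 0.6 × 100 × 12) = 0.2556 in.
Required leg w = t_e / 0.707 = 0.3615 in → use 3/8 in.

w = 3/8 in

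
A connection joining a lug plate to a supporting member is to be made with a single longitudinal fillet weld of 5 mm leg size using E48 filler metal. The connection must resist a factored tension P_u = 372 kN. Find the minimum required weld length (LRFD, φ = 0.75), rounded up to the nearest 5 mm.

L = 490 mm

E48XX → F_EXX = 480 MPa.
Throat t_e = 0.707 × 5 = 3.535 mm.
φr_n = 0.75 × 0.6 × 480 × 3.535 × 10⁻³ = 0.7636 kN/mm.
L_req = P_u / φr_n = 372 / 0.7636 = 487.2 mm total.
Round up → use L = 490 mm.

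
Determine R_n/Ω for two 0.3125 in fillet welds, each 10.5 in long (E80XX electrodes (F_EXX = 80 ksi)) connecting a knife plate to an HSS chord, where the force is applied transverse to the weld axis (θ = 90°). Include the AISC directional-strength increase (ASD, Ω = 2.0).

t_e = 0.707 × 0.3125 = 0.2209 in; A_we = 0.2209 × 21 = 4.64 in².
Directional factor: 1.0 + 0.5 sin^1.5(90°) = 1.5.
F_nw = 0.6 × 80 × 1.5 = 72 ksi.
R_n/Ω = (72 × 4.64) / 2.0 = 167 kips.

R_n/Ω ≈ 167 kips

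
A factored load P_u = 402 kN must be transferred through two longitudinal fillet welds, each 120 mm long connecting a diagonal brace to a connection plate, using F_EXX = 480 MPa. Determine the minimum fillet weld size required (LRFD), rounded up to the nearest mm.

w = 11 mm

Total weld length L = 240 mm.
Required throat t_e = P_u / (φ × 0.6 F_EXX × L) = 402 / (0.75 × 0.6 × 480 × 240 × 10⁻³) = 7.755 mm.
Required leg w = t_e / 0.707 = 10.97 mm → use 11 mm.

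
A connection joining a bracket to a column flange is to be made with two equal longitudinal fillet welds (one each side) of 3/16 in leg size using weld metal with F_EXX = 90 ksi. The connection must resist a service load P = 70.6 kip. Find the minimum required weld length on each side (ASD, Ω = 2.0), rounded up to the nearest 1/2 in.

L = 10 in on each side

Throat t_e = 0.707 × 0.1875 = 0.1326 in.
r_n/Ω = (0.6 × 90 × 0.1326) / 2.0 = 3.579 kip/in.
L_req = P / (r_n/Ω) = 70.6 / 3.579 = 19.73 in total.
Per side: 19.73 / 2 = 9.863 in.
Round up → use L = 10 in on each side.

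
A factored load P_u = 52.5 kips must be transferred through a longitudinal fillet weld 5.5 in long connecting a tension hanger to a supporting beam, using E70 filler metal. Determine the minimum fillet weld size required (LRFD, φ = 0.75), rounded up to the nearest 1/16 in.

E70XX → F_EXX = 70 ksi.
Total weld length L = 5.5 in.
Required throat t_e = P_u / (φ × 0.6 F_EXX × L) = 52.5 / (0.75 × 0.6 × 70 × 5.5) = 0.303 in.
Required leg w = t_e / 0.707 = 0.4286 in → use 7/16 in.

w = 7/16 in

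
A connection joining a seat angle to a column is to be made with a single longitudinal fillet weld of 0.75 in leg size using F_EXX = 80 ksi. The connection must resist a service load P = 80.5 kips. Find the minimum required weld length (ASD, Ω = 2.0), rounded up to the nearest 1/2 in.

L = 6.5 in

Throat t_e = 0.707 × 0.75 = 0.5302 in.
r_n/Ω = (0.6 × 80 × 0.5302) / 2.0 = 12.73 kip/in.
L_req = P / (r_n/Ω) = 80.5 / 12.73 = 6.326 in total.
Round up → use L = 6.5 in.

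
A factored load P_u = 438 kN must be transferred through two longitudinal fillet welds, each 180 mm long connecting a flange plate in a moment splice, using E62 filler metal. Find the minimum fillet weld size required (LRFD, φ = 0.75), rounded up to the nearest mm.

E62XX → F_EXX = 620 MPa.
Total weld length L = 360 mm.
Required throat t_e = P_u / (φ × 0.6 F_EXX × L) = 438 / (0.75 × 0.6 × 620 × 360 × 10⁻³) = 4.361 mm.
Required leg w = t_e / 0.707 = 6.168 mm → use 7 mm.

w = 7 mm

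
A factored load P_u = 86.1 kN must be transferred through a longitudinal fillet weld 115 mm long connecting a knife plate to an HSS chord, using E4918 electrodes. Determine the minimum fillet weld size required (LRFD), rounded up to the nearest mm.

w = 5 mm

E49XX → F_EXX = 490 MPa.
Total weld length L = 115 mm.
Required throat t_e = P_u / (φ × 0.6 F_EXX × L) = 86.1 / (0.75 × 0.6 × 490 × 115 × 10⁻³) = 3.395 mm.
Required leg w = t_e / 0.707 = 4.803 mm → use 5 mm.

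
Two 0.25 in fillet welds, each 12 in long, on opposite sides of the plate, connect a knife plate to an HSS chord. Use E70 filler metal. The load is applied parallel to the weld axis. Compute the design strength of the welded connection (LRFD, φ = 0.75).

φR_n ≈ 134 kips

E70XX → F_EXX = 70 ksi.
Effective throat t_e = 0.707 × 0.25 = 0.1767 in.
Total length L = 24 in; A_we = 0.1767 × 24 = 4.242 in².
F_nw = 0.6 F_EXX = 0.6 × 70 = 42 ksi.
φR_n = 0.75 × 42 × 4.242 = 133.6 kips.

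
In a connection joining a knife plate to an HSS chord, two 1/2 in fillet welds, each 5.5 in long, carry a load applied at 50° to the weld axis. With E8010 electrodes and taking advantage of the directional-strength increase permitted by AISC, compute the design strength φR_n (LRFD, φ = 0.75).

E80XX → F_EXX = 80 ksi.
t_e = 0.707 × 0.5 = 0.3535 in; A_we = 0.3535 × 11 = 3.888 in².
Directional factor: 1.0 + 0.5 sin^1.5(50°) = 1.335.
F_nw = 0.6 × 80 × 1.335 = 64.09 ksi.
φR_n = 0.75 × 64.09 × 3.888 = 186.9 kip.

φR_n ≈ 187 kip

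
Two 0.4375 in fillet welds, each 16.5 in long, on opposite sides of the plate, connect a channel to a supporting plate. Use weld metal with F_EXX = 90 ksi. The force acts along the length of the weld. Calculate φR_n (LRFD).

φR_n ≈ 413 kips

Effective throat t_e = 0.707 × 0.4375 = 0.3093 in.
Total length L = 33 in; A_we = 0.3093 × 33 = 10.21 in².
F_nw = 0.6 F_EXX = 0.6 × 90 = 54 ksi.
φR_n = 0.75 × 54 × 10.21 = 413.4 kips.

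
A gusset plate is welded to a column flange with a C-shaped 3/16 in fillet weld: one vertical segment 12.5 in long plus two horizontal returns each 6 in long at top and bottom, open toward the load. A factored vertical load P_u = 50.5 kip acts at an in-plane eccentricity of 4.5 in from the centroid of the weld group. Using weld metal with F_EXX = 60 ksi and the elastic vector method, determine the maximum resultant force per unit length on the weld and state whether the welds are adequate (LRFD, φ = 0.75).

Total weld length L_w = 24.5 in. Treat welds as unit-width lines.
Centroid: x̄ = 2×6×3 / 24.5 = 1.469 in from the vertical weld.
Polar moment about centroid: J = I_x + I_y = [12.5³/12 + 2×6×6.25²] + [12.5×1.469² + 2(6³/12 + 6×1.531²)] = 722.6 in³.
Direct shear f_v = P/L_w = 50.5 / 24.5 = 2.061 kip/in (vertical).
Torsion M = P·e = 50.5 × 4.5 = 227.25 kip·in.
Critical point at (x, y) = (4.531, 6.25) from centroid. f_tx = M·y/J = 1.966 kip/in; f_ty = M·x/J = 1.425 kip/in.
Resultant f_max = √[f_tx² + (f_v + f_ty)²] = √[1.966² + (2.061 + 1.425)²] = 4.002 kip/in.
Capacity per unit length: φr_n = 0.75 × 0.6 × 60 × (0.707 × 0.1875) = 3.579 kip/in.
4.002 > 3.579 → NOT adequate.

f_max ≈ 4 kip/in; NOT adequate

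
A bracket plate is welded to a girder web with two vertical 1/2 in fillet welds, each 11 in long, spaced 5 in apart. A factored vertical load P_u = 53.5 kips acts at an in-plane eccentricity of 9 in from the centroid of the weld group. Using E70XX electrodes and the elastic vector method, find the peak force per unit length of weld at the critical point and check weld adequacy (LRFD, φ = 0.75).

E70XX → F_EXX = 70 ksi.
Total weld length L_w = 22 in. Treat welds as unit-width lines.
Polar moment about centroid: J = 2[d³/12 + d(b/2)²] = 2[11³/12 + 11×2.5²] = 359.3 in³.
Direct shear f_v = P/L_w = 53.5 / 22 = 2.432 kip/in (vertical).
Torsion M = P·e = 53.5 × 9 = 481.5 kip·in.
Critical point at (x, y) = (2.5, 5.5) from centroid. f_tx = M·y/J = 7.37 kip/in; f_ty = M·x/J = 3.35 kip/in.
Resultant f_max = √[f_tx² + (f_v + f_ty)²] = √[7.37² + (2.432 + 3.35)²] = 9.367 kip/in.
Capacity per unit length: φr_n = 0.75 × 0.6 × 70 × (0.707 × 0.5) = 11.14 kip/in.
9.367 ≤ 11.14 → adequate.

f_max ≈ 9.37 kip/in; adequate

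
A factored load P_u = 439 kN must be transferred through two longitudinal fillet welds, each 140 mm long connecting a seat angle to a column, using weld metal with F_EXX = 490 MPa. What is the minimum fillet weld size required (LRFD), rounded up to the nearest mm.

Total weld length L = 280 mm.
Required throat t_e = P_u / (φ × 0.6 F_EXX × L) = 439 / (0.75 × 0.6 × 490 × 280 × 10⁻³) = 7.11 mm.
Required leg w = t_e / 0.707 = 10.06 mm → use 11 mm.

w = 11 mm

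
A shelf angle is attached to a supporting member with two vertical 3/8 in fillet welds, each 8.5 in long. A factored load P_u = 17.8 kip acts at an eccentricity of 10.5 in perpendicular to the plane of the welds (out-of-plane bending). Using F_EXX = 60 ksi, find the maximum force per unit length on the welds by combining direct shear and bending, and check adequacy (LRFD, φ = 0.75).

f_max ≈ 7.83 kip/in; NOT adequate

L_w = 2 × 8.5 = 17 in; section modulus (unit throat) S = 2 × L²/6 = 24.08 in².
Direct shear f_v = P/L_w = 17.8/17 = 1.047 kip/in.
Moment M = P × e = 17.8 × 10.5 = 186.9 kip·in; bending f_b = M/S = 7.761 kip/in.
f_max = √(f_v² + f_b²) = √(1.047² + 7.761²) = 7.831 kip/in.
φr_n = 0.75 × 0.6 × 60 × (0.707 × 0.375) = 7.158 kip/in → NOT adequate.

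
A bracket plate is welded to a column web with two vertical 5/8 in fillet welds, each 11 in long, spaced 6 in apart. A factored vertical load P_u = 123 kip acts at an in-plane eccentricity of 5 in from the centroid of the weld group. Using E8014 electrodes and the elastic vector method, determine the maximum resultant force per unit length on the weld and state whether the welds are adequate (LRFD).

E80XX → F_EXX = 80 ksi.
Total weld length L_w = 22 in. Treat welds as unit-width lines.
Polar moment about centroid: J = 2[d³/12 + d(b/2)²] = 2[11³/12 + 11×3²] = 419.8 in³.
Direct shear f_v = P/L_w = 123 / 22 = 5.591 kip/in (vertical).
Torsion M = P·e = 123 × 5 = 615 kip·in.
Critical point at (x, y) = (3, 5.5) from centroid. f_tx = M·y/J = 8.057 kip/in; f_ty = M·x/J = 4.395 kip/in.
Resultant f_max = √[f_tx² + (f_v + f_ty)²] = √[8.057² + (5.591 + 4.395)²] = 12.83 kip/in.
Capacity per unit length: φr_n = 0.75 × 0.6 × 80 × (0.707 × 0.625) = 15.91 kip/in.
12.83 ≤ 15.91 → adequate.

f_max ≈ 12.8 kip/in; adequate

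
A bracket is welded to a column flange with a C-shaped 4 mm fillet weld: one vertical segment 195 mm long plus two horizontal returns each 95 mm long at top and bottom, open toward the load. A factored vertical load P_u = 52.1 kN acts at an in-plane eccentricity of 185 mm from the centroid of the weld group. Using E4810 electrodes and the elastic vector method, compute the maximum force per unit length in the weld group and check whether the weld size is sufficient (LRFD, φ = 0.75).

E48XX → F_EXX = 480 MPa.
Total weld length L_w = 385 mm. Treat welds as unit-width lines.
Centroid: x̄ = 2×95×47.5 / 385 = 23.44 mm from the vertical weld.
Polar moment about centroid: J = I_x + I_y = [195³/12 + 2×95×97.5²] + [195×23.44² + 2(95³/12 + 95×24.06²)] = 2784000 mm³.
Direct shear f_v = P/L_w = 52.1×10³ / 385 = 135.3 N/mm (vertical).
Torsion M = P·e = 52.1×10³ × 185 = 9638500 N·mm.
Critical point at (x, y) = (71.56, 97.5) from centroid. f_tx = M·y/J = 337.5 N/mm; f_ty = M·x/J = 247.7 N/mm.
Resultant f_max = √[f_tx² + (f_v + f_ty)²] = √[337.5² + (135.3 + 247.7)²] = 510.6 N/mm.
Capacity per unit length: φr_n = 0.75 × 0.6 × 480 × (0.707 × 4) = 610.8 N/mm.
510.6 ≤ 610.8 → adequate.

f_max ≈ 511 N/mm; adequate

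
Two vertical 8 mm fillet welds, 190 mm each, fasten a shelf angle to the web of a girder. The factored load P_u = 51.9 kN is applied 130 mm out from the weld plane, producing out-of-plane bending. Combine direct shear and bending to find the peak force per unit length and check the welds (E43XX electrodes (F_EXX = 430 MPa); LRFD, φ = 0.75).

L_w = 2 × 190 = 380 mm; section modulus (unit throat) S = 2 × L²/6 = 12030 mm².
Direct shear f_v = P/L_w = 51.9×10³/380 = 136.6 N/mm.
Moment M = P × e = 51.9×10³ × 130 = 6747000 N·mm; bending f_b = M/S = 560.7 N/mm.
f_max = √(f_v² + f_b²) = √(136.6² + 560.7²) = 577.1 N/mm.
φr_n = 0.75 × 0.6 × 430 × (0.707 × 8) = 1094 N/mm → adequate.

f_max ≈ 577 N/mm; adequate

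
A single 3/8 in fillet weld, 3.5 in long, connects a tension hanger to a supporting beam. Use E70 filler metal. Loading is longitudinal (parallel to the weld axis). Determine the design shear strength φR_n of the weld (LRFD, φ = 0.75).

E70XX → F_EXX = 70 ksi.
Effective throat t_e = 0.707 × 0.375 = 0.2651 in.
Total length L = 3.5 in; A_we = 0.2651 × 3.5 = 0.9279 in².
F_nw = 0.6 F_EXX = 0.6 × 70 = 42 ksi.
φR_n = 0.75 × 42 × 0.9279 = 29.23 kips.

φR_n ≈ 29.2 kips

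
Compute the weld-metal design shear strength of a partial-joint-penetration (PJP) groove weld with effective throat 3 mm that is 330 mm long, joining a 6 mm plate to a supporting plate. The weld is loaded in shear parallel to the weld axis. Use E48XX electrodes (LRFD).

φR_n ≈ 214 kN

E48XX → F_EXX = 480 MPa.
Effective throat (given) t_e = 3 mm.
A_we = 3 × 330 = 990 mm².
F_nw = 0.6 F_EXX = 288 MPa.
φR_n = 0.75 × 288 × 990 × 10⁻³ = 213.8 kN.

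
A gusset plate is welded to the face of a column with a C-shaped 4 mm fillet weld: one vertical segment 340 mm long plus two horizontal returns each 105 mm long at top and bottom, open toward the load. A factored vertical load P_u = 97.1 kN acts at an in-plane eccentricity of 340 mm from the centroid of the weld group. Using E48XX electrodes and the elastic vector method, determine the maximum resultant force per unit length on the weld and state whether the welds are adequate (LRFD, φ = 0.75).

f_max ≈ 730 N/mm; NOT adequate

E48XX → F_EXX = 480 MPa.
Total weld length L_w = 550 mm. Treat welds as unit-width lines.
Centroid: x̄ = 2×105×52.5 / 550 = 20.05 mm from the vertical weld.
Polar moment about centroid: J = I_x + I_y = [340³/12 + 2×105×170²] + [340×20.05² + 2(105³/12 + 105×32.45²)] = 9895000 mm³.
Direct shear f_v = P/L_w = 97.1×10³ / 550 = 176.5 N/mm (vertical).
Torsion M = P·e = 97.1×10³ × 340 = 33014000 N·mm.
Critical point at (x, y) = (84.95, 170) from centroid. f_tx = M·y/J = 567.2 N/mm; f_ty = M·x/J = 283.4 N/mm.
Resultant f_max = √[f_tx² + (f_v + f_ty)²] = √[567.2² + (176.5 + 283.4)²] = 730.3 N/mm.
Capacity per unit length: φr_n = 0.75 × 0.6 × 480 × (0.707 × 4) = 610.8 N/mm.
730.3 > 610.8 → NOT adequate.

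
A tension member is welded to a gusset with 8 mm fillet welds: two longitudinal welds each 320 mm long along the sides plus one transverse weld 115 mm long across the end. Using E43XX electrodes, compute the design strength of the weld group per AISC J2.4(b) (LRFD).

φR_n ≈ 826 kN

E43XX → F_EXX = 430 MPa.
t_e = 0.707 × 8 = 5.656 mm.
R_nwl = 0.6 × 430 × 5.656 × 640 × 10⁻³ = 933.9 kN (longitudinal, 2 welds).
R_nwt = 0.6 × 430 × 5.656 × 115 × 10⁻³ = 167.8 kN (transverse, base value).
(i) R_nwl + R_nwt = 1102 kN; (ii) 0.85 R_nwl + 1.5 R_nwt = 1046 kN.
R_n = max = 1102 kN [governs: (i)]; φR_n = 826.3 kN.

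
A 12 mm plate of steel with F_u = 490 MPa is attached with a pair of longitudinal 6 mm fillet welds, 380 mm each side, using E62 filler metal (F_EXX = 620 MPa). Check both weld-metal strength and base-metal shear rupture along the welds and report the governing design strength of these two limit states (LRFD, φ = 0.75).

t_e = 0.707 × 6 = 4.242 mm; L = 760 mm.
Weld metal: φR_n = 0.75 × 0.6 × 620 × 4.242 × 760 × 10⁻³ = 899.5 kN.
Base metal (shear rupture): φR_n = 0.75 × 0.6 × 490 × 12 × 760 × 10⁻³ = 2011 kN.
Governing: weld metal.

φR_n ≈ 899 kN (weld metal governs)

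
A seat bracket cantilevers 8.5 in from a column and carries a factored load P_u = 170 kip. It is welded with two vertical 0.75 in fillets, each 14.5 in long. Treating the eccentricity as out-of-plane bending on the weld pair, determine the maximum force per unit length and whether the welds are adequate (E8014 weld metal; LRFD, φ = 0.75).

f_max ≈ 21.4 kip/in; NOT adequate

E80XX → F_EXX = 80 ksi.
L_w = 2 × 14.5 = 29 in; section modulus (unit throat) S = 2 × L²/6 = 70.08 in².
Direct shear f_v = P/L_w = 170/29 = 5.862 kip/in.
Moment M = P × e = 170 × 8.5 = 1445 kip·in; bending f_b = M/S = 20.62 kip/in.
f_max = √(f_v² + f_b²) = √(5.862² + 20.62²) = 21.44 kip/in.
φr_n = 0.75 × 0.6 × 80 × (0.707 × 0.75) = 19.09 kip/in → NOT adequate.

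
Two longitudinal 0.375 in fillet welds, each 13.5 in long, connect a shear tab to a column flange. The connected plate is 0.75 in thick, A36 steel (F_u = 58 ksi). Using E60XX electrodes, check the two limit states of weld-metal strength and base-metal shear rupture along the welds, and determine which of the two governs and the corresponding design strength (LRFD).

φR_n ≈ 193 kip (weld metal governs)

E60XX → F_EXX = 60 ksi.
t_e = 0.707 × 0.375 = 0.2651 in; L = 27 in.
Weld metal: φR_n = 0.75 × 0.6 × 60 × 0.2651 × 27 = 193.3 kip.
Base metal (shear rupture): φR_n = 0.75 × 0.6 × 58 × 0.75 × 27 = 528.5 kip.
Governing: weld metal.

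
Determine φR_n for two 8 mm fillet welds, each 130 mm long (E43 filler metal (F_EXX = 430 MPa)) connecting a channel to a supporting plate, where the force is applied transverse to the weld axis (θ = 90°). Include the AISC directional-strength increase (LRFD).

φR_n ≈ 427 kN

t_e = 0.707 × 8 = 5.656 mm; A_we = 5.656 × 260 = 1471 mm².
Directional factor: 1.0 + 0.5 sin^1.5(90°) = 1.5.
F_nw = 0.6 × 430 × 1.5 = 387 MPa.
φR_n = 0.75 × 387 × 1471 × 10⁻³ = 426.8 kN.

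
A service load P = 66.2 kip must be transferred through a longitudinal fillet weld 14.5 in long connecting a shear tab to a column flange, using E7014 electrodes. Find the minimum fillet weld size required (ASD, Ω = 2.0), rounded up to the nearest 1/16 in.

w = 5/16 in

E70XX → F_EXX = 70 ksi.
Total weld length L = 14.5 in.
Required throat t_e = P × Ω / (0.6 F_EXX × L) = 66.2 × 2.0 / (0.6 × 70 × 14.5) = 0.2174 in.
Required leg w = t_e / 0.707 = 0.3075 in → use 5/16 in.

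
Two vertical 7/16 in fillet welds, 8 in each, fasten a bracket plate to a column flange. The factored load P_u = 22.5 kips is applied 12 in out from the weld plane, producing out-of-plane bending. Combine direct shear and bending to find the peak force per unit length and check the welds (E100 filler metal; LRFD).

f_max ≈ 12.7 kip/in; adequate

E100XX → F_EXX = 100 ksi.
L_w = 2 × 8 = 16 in; section modulus (unit throat) S = 2 × L²/6 = 21.33 in².
Direct shear f_v = P/L_w = 22.5/16 = 1.406 kip/in.
Moment M = P × e = 22.5 × 12 = 270 kip·in; bending f_b = M/S = 12.66 kip/in.
f_max = √(f_v² + f_b²) = √(1.406² + 12.66²) = 12.73 kip/in.
φr_n = 0.75 × 0.6 × 100 × (0.707 × 0.4375) = 13.92 kip/in → adequate.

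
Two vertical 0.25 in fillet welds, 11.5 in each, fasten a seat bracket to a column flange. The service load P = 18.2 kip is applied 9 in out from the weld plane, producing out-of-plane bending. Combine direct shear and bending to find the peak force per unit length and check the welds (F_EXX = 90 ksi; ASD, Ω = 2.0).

f_max ≈ 3.8 kip/in; adequate

L_w = 2 × 11.5 = 23 in; section modulus (unit throat) S = 2 × L²/6 = 44.08 in².
Direct shear f_v = P/L_w = 18.2/23 = 0.7913 kip/in.
Moment M = P × e = 18.2 × 9 = 163.8 kip·in; bending f_b = M/S = 3.716 kip/in.
f_max = √(f_v² + f_b²) = √(0.7913² + 3.716²) = 3.799 kip/in.
r_n/Ω = (1/2.0) × 0.6 × 90 × (0.707 × 0.25) = 4.772 kip/in → adequate.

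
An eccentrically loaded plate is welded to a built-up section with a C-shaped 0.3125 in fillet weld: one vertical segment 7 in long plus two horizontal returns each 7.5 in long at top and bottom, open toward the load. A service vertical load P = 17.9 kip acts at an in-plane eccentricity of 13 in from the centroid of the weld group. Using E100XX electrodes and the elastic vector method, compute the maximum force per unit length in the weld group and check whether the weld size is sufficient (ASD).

f_max ≈ 4.72 kip/in; adequate

E100XX → F_EXX = 100 ksi.
Total weld length L_w = 22 in. Treat welds as unit-width lines.
Centroid: x̄ = 2×7.5×3.75 / 22 = 2.557 in from the vertical weld.
Polar moment about centroid: J = I_x + I_y = [7³/12 + 2×7.5×3.5²] + [7×2.557² + 2(7.5³/12 + 7.5×1.193²)] = 349.8 in³.
Direct shear f_v = P/L_w = 17.9 / 22 = 0.8136 kip/in (vertical).
Torsion M = P·e = 17.9 × 13 = 232.7 kip·in.
Critical point at (x, y) = (4.943, 3.5) from centroid. f_tx = M·y/J = 2.329 kip/in; f_ty = M·x/J = 3.289 kip/in.
Resultant f_max = √[f_tx² + (f_v + f_ty)²] = √[2.329² + (0.8136 + 3.289)²] = 4.717 kip/in.
Capacity per unit length: r_n/Ω = (1/2.0) × 0.6 × 100 × (0.707 × 0.3125) = 6.628 kip/in.
4.717 ≤ 6.628 → adequate.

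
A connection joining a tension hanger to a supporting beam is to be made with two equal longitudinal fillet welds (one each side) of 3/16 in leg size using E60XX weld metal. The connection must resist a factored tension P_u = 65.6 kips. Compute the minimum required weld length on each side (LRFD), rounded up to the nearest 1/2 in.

E60XX → F_EXX = 60 ksi.
Throat t_e = 0.707 × 0.1875 = 0.1326 in.
φr_n = 0.75 × 0.6 × 60 × 0.1326 = 3.579 kips/in.
L_req = P_u / φr_n = 65.6 / 3.579 = 18.33 in total.
Per side: 18.33 / 2 = 9.164 in.
Round up → use L = 9.5 in on each side.

L = 9.5 in on each side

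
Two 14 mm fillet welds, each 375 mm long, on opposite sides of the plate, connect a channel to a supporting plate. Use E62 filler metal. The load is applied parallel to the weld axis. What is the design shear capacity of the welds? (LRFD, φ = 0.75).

E62XX → F_EXX = 620 MPa.
Effective throat t_e = 0.707 × 14 = 9.898 mm.
Total length L = 750 mm; A_we = 9.898 × 750 = 7424 mm².
F_nw = 0.6 F_EXX = 0.6 × 620 = 372 MPa.
φR_n = 0.75 × 372 × 7424 × 10⁻³ = 2071 kN.

φR_n ≈ 2070 kN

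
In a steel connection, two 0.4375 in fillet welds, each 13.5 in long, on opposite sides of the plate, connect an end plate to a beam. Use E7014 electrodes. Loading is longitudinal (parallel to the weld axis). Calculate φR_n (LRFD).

φR_n ≈ 263 kips

E70XX → F_EXX = 70 ksi.
Effective throat t_e = 0.707 × 0.4375 = 0.3093 in.
Total length L = 27 in; A_we = 0.3093 × 27 = 8.351 in².
F_nw = 0.6 F_EXX = 0.6 × 70 = 42 ksi.
φR_n = 0.75 × 42 × 8.351 = 263.1 kips.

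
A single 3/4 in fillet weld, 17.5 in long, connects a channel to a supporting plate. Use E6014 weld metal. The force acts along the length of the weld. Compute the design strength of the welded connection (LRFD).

E60XX → F_EXX = 60 ksi.
Effective throat t_e = 0.707 × 0.75 = 0.5302 in.
Total length L = 17.5 in; A_we = 0.5302 × 17.5 = 9.279 in².
F_nw = 0.6 F_EXX = 0.6 × 60 = 36 ksi.
φR_n = 0.75 × 36 × 9.279 = 250.5 kip.

φR_n ≈ 251 kip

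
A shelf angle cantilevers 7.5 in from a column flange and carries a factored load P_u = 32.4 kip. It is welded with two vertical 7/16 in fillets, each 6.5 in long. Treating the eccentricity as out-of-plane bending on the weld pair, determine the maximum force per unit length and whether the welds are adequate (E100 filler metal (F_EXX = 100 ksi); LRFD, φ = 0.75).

L_w = 2 × 6.5 = 13 in; section modulus (unit throat) S = 2 × L²/6 = 14.08 in².
Direct shear f_v = P/L_w = 32.4/13 = 2.492 kip/in.
Moment M = P × e = 32.4 × 7.5 = 243 kip·in; bending f_b = M/S = 17.25 kip/in.
f_max = √(f_v² + f_b²) = √(2.492² + 17.25²) = 17.43 kip/in.
φr_n = 0.75 × 0.6 × 100 × (0.707 × 0.4375) = 13.92 kip/in → NOT adequate.

f_max ≈ 17.4 kip/in; NOT adequate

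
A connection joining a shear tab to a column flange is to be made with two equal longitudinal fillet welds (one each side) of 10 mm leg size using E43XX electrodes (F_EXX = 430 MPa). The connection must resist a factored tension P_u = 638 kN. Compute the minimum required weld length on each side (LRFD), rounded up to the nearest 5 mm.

L = 235 mm on each side

Throat t_e = 0.707 × 10 = 7.07 mm.
φr_n = 0.75 × 0.6 × 430 × 7.07 × 10⁻³ = 1.368 kN/mm.
L_req = P_u / φr_n = 638 / 1.368 = 466.4 mm total.
Per side: 466.4 / 2 = 233.2 mm.
Round up → use L = 235 mm on each side.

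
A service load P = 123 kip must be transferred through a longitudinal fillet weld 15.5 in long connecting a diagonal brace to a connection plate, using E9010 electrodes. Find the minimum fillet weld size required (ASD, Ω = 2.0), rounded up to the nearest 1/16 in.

w = 7/16 in

E90XX → F_EXX = 90 ksi.
Total weld length L = 15.5 in.
Required throat t_e = P × Ω / (0.6 F_EXX × L) = 123 × 2.0 / (0.6 × 90 × 15.5) = 0.2939 in.
Required leg w = t_e / 0.707 = 0.4157 in → use 7/16 in.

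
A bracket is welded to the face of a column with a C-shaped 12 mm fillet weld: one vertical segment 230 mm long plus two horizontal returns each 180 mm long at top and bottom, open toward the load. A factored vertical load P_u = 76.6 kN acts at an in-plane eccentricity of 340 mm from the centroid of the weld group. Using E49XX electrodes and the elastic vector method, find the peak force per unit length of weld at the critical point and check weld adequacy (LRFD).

f_max ≈ 663 N/mm; adequate

E49XX → F_EXX = 490 MPa.
Total weld length L_w = 590 mm. Treat welds as unit-width lines.
Centroid: x̄ = 2×180×90 / 590 = 54.92 mm from the vertical weld.
Polar moment about centroid: J = I_x + I_y = [230³/12 + 2×180×115²] + [230×54.92² + 2(180³/12 + 180×35.08²)] = 7884000 mm³.
Direct shear f_v = P/L_w = 76.6×10³ / 590 = 129.8 N/mm (vertical).
Torsion M = P·e = 76.6×10³ × 340 = 26044000 N·mm.
Critical point at (x, y) = (125.1, 115) from centroid. f_tx = M·y/J = 379.9 N/mm; f_ty = M·x/J = 413.2 N/mm.
Resultant f_max = √[f_tx² + (f_v + f_ty)²] = √[379.9² + (129.8 + 413.2)²] = 662.7 N/mm.
Capacity per unit length: φr_n = 0.75 × 0.6 × 490 × (0.707 × 12) = 1871 N/mm.
662.7 ≤ 1871 → adequate.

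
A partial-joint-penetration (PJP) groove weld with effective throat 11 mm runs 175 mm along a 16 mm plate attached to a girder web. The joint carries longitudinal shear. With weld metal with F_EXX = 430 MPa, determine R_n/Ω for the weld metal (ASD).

R_n/Ω ≈ 248 kN

Effective throat (given) t_e = 11 mm.
A_we = 11 × 175 = 1925 mm².
F_nw = 0.6 F_EXX = 258 MPa.
R_n/Ω = (258 × 1925) / 2.0 × 10⁻³ = 248.3 kN.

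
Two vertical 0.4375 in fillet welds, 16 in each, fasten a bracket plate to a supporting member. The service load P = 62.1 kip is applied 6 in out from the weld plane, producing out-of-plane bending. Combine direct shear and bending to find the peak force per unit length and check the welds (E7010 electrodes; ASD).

f_max ≈ 4.78 kip/in; adequate

E70XX → F_EXX = 70 ksi.
L_w = 2 × 16 = 32 in; section modulus (unit throat) S = 2 × L²/6 = 85.33 in².
Direct shear f_v = P/L_w = 62.1/32 = 1.941 kip/in.
Moment M = P × e = 62.1 × 6 = 372.6 kip·in; bending f_b = M/S = 4.366 kip/in.
f_max = √(f_v² + f_b²) = √(1.941² + 4.366²) = 4.778 kip/in.
r_n/Ω = (1/2.0) × 0.6 × 70 × (0.707 × 0.4375) = 6.496 kip/in → adequate.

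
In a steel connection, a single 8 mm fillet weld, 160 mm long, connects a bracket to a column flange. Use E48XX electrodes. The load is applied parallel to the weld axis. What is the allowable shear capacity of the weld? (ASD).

E48XX → F_EXX = 480 MPa.
Effective throat t_e = 0.707 × 8 = 5.656 mm.
Total length L = 160 mm; A_we = 5.656 × 160 = 905 mm².
F_nw = 0.6 F_EXX = 0.6 × 480 = 288 MPa.
R_n = 288 × 905 × 10⁻³ = 260.6 kN; R_n/Ω = 260.6/2.0 = 130.3 kN.

R_n/Ω ≈ 130 kN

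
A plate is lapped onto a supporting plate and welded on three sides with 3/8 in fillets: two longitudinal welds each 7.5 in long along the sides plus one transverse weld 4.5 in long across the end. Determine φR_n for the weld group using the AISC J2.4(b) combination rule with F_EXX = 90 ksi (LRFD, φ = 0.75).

φR_n ≈ 209 kip

t_e = 0.707 × 0.375 = 0.2651 in.
R_nwl = 0.6 × 90 × 0.2651 × 15 = 214.8 kip (longitudinal, 2 welds).
R_nwt = 0.6 × 90 × 0.2651 × 4.5 = 64.43 kip (transverse, base value).
(i) R_nwl + R_nwt = 279.2 kip; (ii) 0.85 R_nwl + 1.5 R_nwt = 279.2 kip.
R_n = max = 279.2 kip [governs: (ii)]; φR_n = 209.4 kip.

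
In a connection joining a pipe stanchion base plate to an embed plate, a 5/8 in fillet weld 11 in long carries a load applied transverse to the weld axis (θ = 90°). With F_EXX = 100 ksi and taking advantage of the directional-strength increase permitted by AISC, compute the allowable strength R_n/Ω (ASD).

t_e = 0.707 × 0.625 = 0.4419 in; A_we = 0.4419 × 11 = 4.861 in².
Directional factor: 1.0 + 0.5 sin^1.5(90°) = 1.5.
F_nw = 0.6 × 100 × 1.5 = 90 ksi.
R_n/Ω = (90 × 4.861) / 2.0 = 218.7 kip.

R_n/Ω ≈ 219 kip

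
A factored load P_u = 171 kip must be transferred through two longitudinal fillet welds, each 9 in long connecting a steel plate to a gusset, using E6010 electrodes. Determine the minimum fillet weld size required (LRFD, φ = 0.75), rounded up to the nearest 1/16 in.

w = 1/2 in

E60XX → F_EXX = 60 ksi.
Total weld length L = 18 in.
Required throat t_e = P_u / (φ × 0.6 F_EXX × L) = 171 / (0.75 × 0.6 × 60 × 18) = 0.3519 in.
Required leg w = t_e / 0.707 = 0.4977 in → use 1/2 in.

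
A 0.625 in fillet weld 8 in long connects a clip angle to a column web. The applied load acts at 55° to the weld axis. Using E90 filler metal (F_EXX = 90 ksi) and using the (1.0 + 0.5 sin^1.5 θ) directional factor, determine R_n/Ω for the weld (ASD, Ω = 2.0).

R_n/Ω ≈ 131 kips

t_e = 0.707 × 0.625 = 0.4419 in; A_we = 0.4419 × 8 = 3.535 in².
Directional factor: 1.0 + 0.5 sin^1.5(55°) = 1.371.
F_nw = 0.6 × 90 × 1.371 = 74.02 ksi.
R_n/Ω = (74.02 × 3.535) / 2.0 = 130.8 kips.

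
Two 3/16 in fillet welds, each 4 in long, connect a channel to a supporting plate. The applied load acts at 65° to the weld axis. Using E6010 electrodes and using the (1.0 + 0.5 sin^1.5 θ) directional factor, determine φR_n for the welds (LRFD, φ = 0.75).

E60XX → F_EXX = 60 ksi.
t_e = 0.707 × 0.1875 = 0.1326 in; A_we = 0.1326 × 8 = 1.06 in².
Directional factor: 1.0 + 0.5 sin^1.5(65°) = 1.431.
F_nw = 0.6 × 60 × 1.431 = 51.53 ksi.
φR_n = 0.75 × 51.53 × 1.06 = 40.99 kips.

φR_n ≈ 41 kips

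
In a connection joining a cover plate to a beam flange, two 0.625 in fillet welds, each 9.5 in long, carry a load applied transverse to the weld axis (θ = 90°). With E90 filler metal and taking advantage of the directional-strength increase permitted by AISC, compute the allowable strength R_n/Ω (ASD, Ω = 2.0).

E90XX → F_EXX = 90 ksi.
t_e = 0.707 × 0.625 = 0.4419 in; A_we = 0.4419 × 19 = 8.396 in².
Directional factor: 1.0 + 0.5 sin^1.5(90°) = 1.5.
F_nw = 0.6 × 90 × 1.5 = 81 ksi.
R_n/Ω = (81 × 8.396) / 2.0 = 340 kips.

R_n/Ω ≈ 340 kips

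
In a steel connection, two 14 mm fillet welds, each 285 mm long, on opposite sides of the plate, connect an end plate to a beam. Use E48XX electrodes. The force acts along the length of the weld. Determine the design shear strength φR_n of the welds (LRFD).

E48XX → F_EXX = 480 MPa.
Effective throat t_e = 0.707 × 14 = 9.898 mm.
Total length L = 570 mm; A_we = 9.898 × 570 = 5642 mm².
F_nw = 0.6 F_EXX = 0.6 × 480 = 288 MPa.
φR_n = 0.75 × 288 × 5642 × 10⁻³ = 1219 kN.

φR_n ≈ 1220 kN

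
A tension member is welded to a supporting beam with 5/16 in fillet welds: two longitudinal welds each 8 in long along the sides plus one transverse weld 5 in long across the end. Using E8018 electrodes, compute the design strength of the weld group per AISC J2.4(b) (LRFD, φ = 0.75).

φR_n ≈ 168 kips

E80XX → F_EXX = 80 ksi.
t_e = 0.707 × 0.3125 = 0.2209 in.
R_nwl = 0.6 × 80 × 0.2209 × 16 = 169.7 kips (longitudinal, 2 welds).
R_nwt = 0.6 × 80 × 0.2209 × 5 = 53.02 kips (transverse, base value).
(i) R_nwl + R_nwt = 222.7 kips; (ii) 0.85 R_nwl + 1.5 R_nwt = 223.8 kips.
R_n = max = 223.8 kips [governs: (ii)]; φR_n = 167.8 kips.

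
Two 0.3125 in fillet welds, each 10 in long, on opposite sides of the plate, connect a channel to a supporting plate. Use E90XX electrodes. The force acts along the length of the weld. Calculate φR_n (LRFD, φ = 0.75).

E90XX → F_EXX = 90 ksi.
Effective throat t_e = 0.707 × 0.3125 = 0.2209 in.
Total length L = 20 in; A_we = 0.2209 × 20 = 4.419 in².
F_nw = 0.6 F_EXX = 0.6 × 90 = 54 ksi.
φR_n = 0.75 × 54 × 4.419 = 179 kip.

φR_n ≈ 179 kip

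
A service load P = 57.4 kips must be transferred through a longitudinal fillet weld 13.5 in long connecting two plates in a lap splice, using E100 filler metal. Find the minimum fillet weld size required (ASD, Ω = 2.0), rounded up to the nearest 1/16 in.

E100XX → F_EXX = 100 ksi.
Total weld length L = 13.5 in.
Required throat t_e = P × Ω / (0.6 F_EXX × L) = 57.4 × 2.0 / (0.6 × 100 × 13.5) = 0.1417 in.
Required leg w = t_e / 0.707 = 0.2005 in → use 1/4 in.

w = 1/4 in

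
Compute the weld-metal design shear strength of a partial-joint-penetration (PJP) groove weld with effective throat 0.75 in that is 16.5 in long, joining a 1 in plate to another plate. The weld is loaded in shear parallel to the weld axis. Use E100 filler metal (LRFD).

φR_n ≈ 557 kip

E100XX → F_EXX = 100 ksi.
Effective throat (given) t_e = 0.75 in.
A_we = 0.75 × 16.5 = 12.38 in².
F_nw = 0.6 F_EXX = 60 ksi.
φR_n = 0.75 × 60 × 12.38 = 556.9 kip.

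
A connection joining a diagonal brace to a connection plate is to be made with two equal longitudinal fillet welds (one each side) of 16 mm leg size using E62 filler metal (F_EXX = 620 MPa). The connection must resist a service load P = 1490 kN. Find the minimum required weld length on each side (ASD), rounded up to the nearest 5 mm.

L = 355 mm on each side

Throat t_e = 0.707 × 16 = 11.31 mm.
r_n/Ω = (0.6 × 620 × 11.31) / 2.0 = 2104 N/mm = 2.104 kN/mm.
L_req = P / (r_n/Ω) = 1490 / 2.104 = 708.2 mm total.
Per side: 708.2 / 2 = 354.1 mm.
Round up → use L = 355 mm on each side.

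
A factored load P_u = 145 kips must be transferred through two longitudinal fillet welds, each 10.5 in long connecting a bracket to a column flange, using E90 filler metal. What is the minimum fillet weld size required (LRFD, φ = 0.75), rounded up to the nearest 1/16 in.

w = 1/4 in

E90XX → F_EXX = 90 ksi.
Total weld length L = 21 in.
Required throat t_e = P_u / (φ × 0.6 F_EXX × L) = 145 / (0.75 × 0.6 × 90 × 21) = 0.1705 in.
Required leg w = t_e / 0.707 = 0.2411 in → use 1/4 in.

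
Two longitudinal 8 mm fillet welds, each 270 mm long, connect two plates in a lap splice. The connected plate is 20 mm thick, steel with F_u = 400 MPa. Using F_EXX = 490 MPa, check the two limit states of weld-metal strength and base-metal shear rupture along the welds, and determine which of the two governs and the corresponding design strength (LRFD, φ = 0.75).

φR_n ≈ 673 kN (weld metal governs)

t_e = 0.707 × 8 = 5.656 mm; L = 540 mm.
Weld metal: φR_n = 0.75 × 0.6 × 490 × 5.656 × 540 × 10⁻³ = 673.5 kN.
Base metal (shear rupture): φR_n = 0.75 × 0.6 × 400 × 20 × 540 × 10⁻³ = 1944 kN.
Governing: weld metal.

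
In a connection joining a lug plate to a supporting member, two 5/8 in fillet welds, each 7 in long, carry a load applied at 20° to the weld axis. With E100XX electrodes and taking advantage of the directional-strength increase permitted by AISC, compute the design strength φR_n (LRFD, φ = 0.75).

φR_n ≈ 306 kips

E100XX → F_EXX = 100 ksi.
t_e = 0.707 × 0.625 = 0.4419 in; A_we = 0.4419 × 14 = 6.186 in².
Directional factor: 1.0 + 0.5 sin^1.5(20°) = 1.1.
F_nw = 0.6 × 100 × 1.1 = 66 ksi.
φR_n = 0.75 × 66 × 6.186 = 306.2 kips.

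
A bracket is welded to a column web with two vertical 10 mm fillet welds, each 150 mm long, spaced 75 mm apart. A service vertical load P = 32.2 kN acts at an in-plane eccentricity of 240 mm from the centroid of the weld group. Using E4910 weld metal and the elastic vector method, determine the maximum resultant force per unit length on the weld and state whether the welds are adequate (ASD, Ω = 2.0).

E49XX → F_EXX = 490 MPa.
Total weld length L_w = 300 mm. Treat welds as unit-width lines.
Polar moment about centroid: J = 2[d³/12 + d(b/2)²] = 2[150³/12 + 150×37.5²] = 984400 mm³.
Direct shear f_v = P/L_w = 32.2×10³ / 300 = 107.3 N/mm (vertical).
Torsion M = P·e = 32.2×10³ × 240 = 7728000 N·mm.
Critical point at (x, y) = (37.5, 75) from centroid. f_tx = M·y/J = 588.8 N/mm; f_ty = M·x/J = 294.4 N/mm.
Resultant f_max = √[f_tx² + (f_v + f_ty)²] = √[588.8² + (107.3 + 294.4)²] = 712.8 N/mm.
Capacity per unit length: r_n/Ω = (1/2.0) × 0.6 × 490 × (0.707 × 10) = 1039 N/mm.
712.8 ≤ 1039 → adequate.

f_max ≈ 713 N/mm; adequate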